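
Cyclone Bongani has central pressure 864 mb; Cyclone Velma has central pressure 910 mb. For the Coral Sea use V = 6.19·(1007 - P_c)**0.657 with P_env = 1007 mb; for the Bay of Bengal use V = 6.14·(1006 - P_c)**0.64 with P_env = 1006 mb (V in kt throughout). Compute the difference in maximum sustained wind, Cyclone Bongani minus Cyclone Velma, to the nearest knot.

47 kt

Cyclone Bongani: ΔP = 143; V ≈ 6.19 × 143^0.657 ≈ 161.34 kt.
Cyclone Velma: ΔP = 96; V ≈ 6.14 × 96^0.64 ≈ 113.98 kt.
Difference ≈ 161.34 − 113.98 = 47.36 → 47 kt.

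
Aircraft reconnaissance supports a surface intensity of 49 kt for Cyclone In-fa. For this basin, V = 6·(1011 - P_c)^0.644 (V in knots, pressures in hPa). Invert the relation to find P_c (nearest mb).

ΔP = (V / 6)^(1/0.644) = (49/6)^1.553.
49/6 = 8.167; 8.167^1.553 ≈ 26.07 mb.
P_c = 1011 − 26.07 = 984.93 ≈ 985 mb.

985 mb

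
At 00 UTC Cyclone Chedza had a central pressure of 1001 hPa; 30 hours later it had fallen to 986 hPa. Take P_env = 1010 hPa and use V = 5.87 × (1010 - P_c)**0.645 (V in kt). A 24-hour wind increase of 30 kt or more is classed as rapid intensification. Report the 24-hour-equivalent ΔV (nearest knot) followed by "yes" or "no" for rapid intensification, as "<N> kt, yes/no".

17 kt, no

V₁: ΔP = 9, V ≈ 5.87 × 9^0.645 ≈ 24.22 kt.
V₂: ΔP = 24, V ≈ 5.87 × 24^0.645 ≈ 45.59 kt.
ΔV over 30 h = 21.37 kt → 24 h equivalent = 21.37 × 24/30 ≈ 17.10 kt.
17 kt < 30 kt ⇒ not rapid intensification.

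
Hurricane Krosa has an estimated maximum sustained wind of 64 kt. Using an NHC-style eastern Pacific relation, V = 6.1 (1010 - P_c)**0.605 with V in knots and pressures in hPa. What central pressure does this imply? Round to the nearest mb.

ΔP = (V / 6.1)^(1/0.605) = (64/6.1)^1.653.
64/6.1 = 10.492; 10.492^1.653 ≈ 48.68 mb.
P_c = 1010 − 48.68 = 961.32 ≈ 961 mb.

961 mb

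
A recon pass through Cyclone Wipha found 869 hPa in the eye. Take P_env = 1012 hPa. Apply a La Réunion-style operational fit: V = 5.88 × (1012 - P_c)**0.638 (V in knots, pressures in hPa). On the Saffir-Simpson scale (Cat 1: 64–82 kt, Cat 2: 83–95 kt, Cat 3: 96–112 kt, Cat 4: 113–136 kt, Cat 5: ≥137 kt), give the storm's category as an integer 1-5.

ΔP = 1012 − 869 = 143 hPa.
V ≈ 5.88 × 143^0.638 = 5.88 × 23.72 ≈ 139 kt.
139 kt falls in the Category 5 band.

5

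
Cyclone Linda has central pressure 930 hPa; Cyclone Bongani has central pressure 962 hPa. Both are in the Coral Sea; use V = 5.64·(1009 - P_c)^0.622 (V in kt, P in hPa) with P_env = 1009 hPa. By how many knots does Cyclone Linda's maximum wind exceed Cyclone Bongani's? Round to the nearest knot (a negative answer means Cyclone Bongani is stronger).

24 kt

Cyclone Linda: ΔP = 79; V ≈ 5.64 × 79^0.622 ≈ 85.43 kt.
Cyclone Bongani: ΔP = 47; V ≈ 5.64 × 47^0.622 ≈ 61.85 kt.
Difference ≈ 85.43 − 61.85 = 23.58 → 24 kt.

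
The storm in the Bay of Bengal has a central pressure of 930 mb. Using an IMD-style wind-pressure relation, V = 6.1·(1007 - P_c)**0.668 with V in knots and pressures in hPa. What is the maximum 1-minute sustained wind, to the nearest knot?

111 kt

ΔP = 1007 − 930 = 77 mb.
77^0.668 ≈ 18.204.
V ≈ 6.1 × 18.204 ≈ 111.0 kt.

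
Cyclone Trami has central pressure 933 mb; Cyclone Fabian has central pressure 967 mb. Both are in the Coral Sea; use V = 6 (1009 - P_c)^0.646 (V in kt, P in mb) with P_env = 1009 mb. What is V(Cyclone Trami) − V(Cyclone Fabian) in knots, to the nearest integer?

Cyclone Trami: ΔP = 76; V ≈ 6 × 76^0.646 ≈ 98.44 kt.
Cyclone Fabian: ΔP = 42; V ≈ 6 × 42^0.646 ≈ 67.11 kt.
Difference ≈ 98.44 − 67.11 = 31.33 → 31 kt.

31 kt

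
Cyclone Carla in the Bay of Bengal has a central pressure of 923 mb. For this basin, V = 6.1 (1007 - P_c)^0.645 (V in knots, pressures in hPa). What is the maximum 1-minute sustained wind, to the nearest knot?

ΔP = 1007 − 923 = 84 mb.
84^0.645 ≈ 17.424.
V ≈ 6.1 × 17.424 ≈ 106.3 kt.

106 kt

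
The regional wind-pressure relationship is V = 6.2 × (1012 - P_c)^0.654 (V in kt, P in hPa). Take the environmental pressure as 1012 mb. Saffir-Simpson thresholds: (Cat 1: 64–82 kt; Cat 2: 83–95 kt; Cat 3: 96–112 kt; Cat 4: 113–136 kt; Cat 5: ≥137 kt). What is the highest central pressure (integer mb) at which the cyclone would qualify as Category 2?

959 mb

Category 2 begins at V = 83 kt.
Required ΔP = (83/6.2)^(1/0.654) = 13.387^1.529 ≈ 52.82 mb.
P_c ≤ 1012 − 52.82 = 959.18, so the highest integer P_c is 959 mb.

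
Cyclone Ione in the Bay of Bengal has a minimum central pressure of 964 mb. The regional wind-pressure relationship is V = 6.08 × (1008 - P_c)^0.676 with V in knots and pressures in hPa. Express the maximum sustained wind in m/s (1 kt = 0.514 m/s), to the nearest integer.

ΔP = 1008 − 964 = 44 mb.
V ≈ 6.08 × 44^0.676 = 6.08 × 12.911 ≈ 78.501 kt.
78.501 × 0.514 ≈ 40.35 m/s → 40 m/s.

40 m/s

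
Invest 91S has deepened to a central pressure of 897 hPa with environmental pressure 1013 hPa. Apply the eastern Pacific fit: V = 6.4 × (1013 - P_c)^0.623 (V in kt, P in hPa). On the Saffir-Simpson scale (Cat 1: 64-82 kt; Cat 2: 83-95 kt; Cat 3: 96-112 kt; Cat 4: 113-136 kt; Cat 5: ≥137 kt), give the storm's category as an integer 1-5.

ΔP = 1013 − 897 = 116 hPa.
V ≈ 6.4 × 116^0.623 = 6.4 × 19.33 ≈ 124 kt.
124 kt falls in the Category 4 band.

4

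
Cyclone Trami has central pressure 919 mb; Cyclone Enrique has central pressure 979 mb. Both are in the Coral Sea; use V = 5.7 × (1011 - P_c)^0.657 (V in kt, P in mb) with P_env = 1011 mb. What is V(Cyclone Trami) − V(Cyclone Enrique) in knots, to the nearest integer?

Cyclone Trami: ΔP = 92; V ≈ 5.7 × 92^0.657 ≈ 111.19 kt.
Cyclone Enrique: ΔP = 32; V ≈ 5.7 × 32^0.657 ≈ 55.56 kt.
Difference ≈ 111.19 − 55.56 = 55.63 → 56 kt.

56 kt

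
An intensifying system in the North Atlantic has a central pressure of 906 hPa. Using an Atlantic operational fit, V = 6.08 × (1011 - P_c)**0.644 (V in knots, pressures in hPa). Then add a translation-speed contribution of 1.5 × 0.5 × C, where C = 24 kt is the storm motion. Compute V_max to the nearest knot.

140 kt

ΔP = 1011 − 906 = 105 hPa.
105^0.644 ≈ 20.028.
V ≈ 6.08 × 20.028 ≈ 121.8 kt.
Translation term: 1.5 × 0.5 × 24 = 18 kt.
Corrected V ≈ 139.8 kt → 140 kt.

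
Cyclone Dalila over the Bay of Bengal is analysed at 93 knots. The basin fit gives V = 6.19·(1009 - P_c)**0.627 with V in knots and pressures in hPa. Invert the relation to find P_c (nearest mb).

934 mb

ΔP = (V / 6.19)^(1/0.627) = (93/6.19)^1.595.
93/6.19 = 15.024; 15.024^1.595 ≈ 75.31 mb.
P_c = 1009 − 75.31 = 933.69 ≈ 934 mb.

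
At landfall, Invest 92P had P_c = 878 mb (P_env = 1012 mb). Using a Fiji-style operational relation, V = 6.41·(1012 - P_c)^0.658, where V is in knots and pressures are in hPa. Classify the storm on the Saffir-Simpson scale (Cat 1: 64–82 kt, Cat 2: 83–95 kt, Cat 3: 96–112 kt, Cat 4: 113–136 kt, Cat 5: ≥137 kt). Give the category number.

5

ΔP = 1012 − 878 = 134 mb.
V ≈ 6.41 × 134^0.658 = 6.41 × 25.10 ≈ 161 kt.
161 kt falls in the Category 5 band.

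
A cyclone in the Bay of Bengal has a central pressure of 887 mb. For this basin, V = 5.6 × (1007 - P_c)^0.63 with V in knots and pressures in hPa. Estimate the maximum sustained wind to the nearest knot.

ΔP = 1007 − 887 = 120 mb.
120^0.63 ≈ 20.412.
V ≈ 5.6 × 20.412 ≈ 114.3 kt.

114 kt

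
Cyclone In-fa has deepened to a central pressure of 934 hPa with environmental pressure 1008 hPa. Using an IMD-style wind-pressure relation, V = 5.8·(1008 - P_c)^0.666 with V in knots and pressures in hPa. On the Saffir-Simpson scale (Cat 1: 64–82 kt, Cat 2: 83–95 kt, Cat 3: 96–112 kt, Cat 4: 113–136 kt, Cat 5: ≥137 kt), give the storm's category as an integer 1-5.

3

ΔP = 1008 − 934 = 74 hPa.
V ≈ 5.8 × 74^0.666 = 5.8 × 17.58 ≈ 102 kt.
102 kt falls in the Category 3 band.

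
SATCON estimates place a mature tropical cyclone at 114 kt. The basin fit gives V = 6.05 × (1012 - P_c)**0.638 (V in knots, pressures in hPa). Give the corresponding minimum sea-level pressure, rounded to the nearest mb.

912 mb

ΔP = (V / 6.05)^(1/0.638) = (114/6.05)^1.567.
114/6.05 = 18.843; 18.843^1.567 ≈ 99.69 mb.
P_c = 1012 − 99.69 = 912.31 ≈ 912 mb.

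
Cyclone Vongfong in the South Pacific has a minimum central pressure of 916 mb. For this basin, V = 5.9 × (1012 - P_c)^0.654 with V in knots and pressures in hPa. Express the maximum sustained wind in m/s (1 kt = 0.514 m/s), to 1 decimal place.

60.0 m/s

ΔP = 1012 − 916 = 96 mb.
V ≈ 5.9 × 96^0.654 = 5.9 × 19.788 ≈ 116.750 kt.
116.750 × 0.514 ≈ 60.01 m/s → 60.0 m/s.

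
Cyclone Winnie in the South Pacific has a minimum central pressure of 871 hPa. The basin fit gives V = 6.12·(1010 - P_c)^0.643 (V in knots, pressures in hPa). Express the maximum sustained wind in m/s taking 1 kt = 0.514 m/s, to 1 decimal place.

ΔP = 1010 − 871 = 139 hPa.
V ≈ 6.12 × 139^0.643 = 6.12 × 23.876 ≈ 146.120 kt.
146.120 × 0.514 ≈ 75.11 m/s → 75.1 m/s.

75.1 m/s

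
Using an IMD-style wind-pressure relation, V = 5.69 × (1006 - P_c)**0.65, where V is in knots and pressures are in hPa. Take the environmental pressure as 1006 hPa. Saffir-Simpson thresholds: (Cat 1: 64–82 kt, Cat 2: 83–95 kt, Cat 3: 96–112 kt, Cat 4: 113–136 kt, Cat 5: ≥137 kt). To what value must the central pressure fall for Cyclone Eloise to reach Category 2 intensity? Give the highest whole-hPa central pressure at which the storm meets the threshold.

944 hPa

Category 2 begins at V = 83 kt.
Required ΔP = (83/5.69)^(1/0.65) = 14.587^1.538 ≈ 61.76 hPa.
P_c ≤ 1006 − 61.76 = 944.24, so the highest integer P_c is 944 hPa.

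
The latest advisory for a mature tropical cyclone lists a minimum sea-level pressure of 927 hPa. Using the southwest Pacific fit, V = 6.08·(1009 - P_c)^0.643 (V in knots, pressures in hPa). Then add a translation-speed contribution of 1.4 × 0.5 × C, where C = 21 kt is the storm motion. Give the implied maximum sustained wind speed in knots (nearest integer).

118 kt

ΔP = 1009 − 927 = 82 hPa.
82^0.643 ≈ 17.005.
V ≈ 6.08 × 17.005 ≈ 103.4 kt.
Translation term: 1.4 × 0.5 × 21 = 14.7 kt.
Corrected V ≈ 118.1 kt → 118 kt.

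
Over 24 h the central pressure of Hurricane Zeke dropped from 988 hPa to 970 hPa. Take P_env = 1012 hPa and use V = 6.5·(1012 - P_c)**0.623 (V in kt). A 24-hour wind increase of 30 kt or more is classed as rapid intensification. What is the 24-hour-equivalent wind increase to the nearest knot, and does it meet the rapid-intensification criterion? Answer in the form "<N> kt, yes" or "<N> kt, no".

20 kt, no

V₁: ΔP = 24, V ≈ 6.5 × 24^0.623 ≈ 47.07 kt.
V₂: ΔP = 42, V ≈ 6.5 × 42^0.623 ≈ 66.71 kt.
ΔV over 24 h = 19.64 kt → 24 h equivalent = 19.64 × 24/24 ≈ 19.64 kt.
20 kt < 30 kt ⇒ not rapid intensification.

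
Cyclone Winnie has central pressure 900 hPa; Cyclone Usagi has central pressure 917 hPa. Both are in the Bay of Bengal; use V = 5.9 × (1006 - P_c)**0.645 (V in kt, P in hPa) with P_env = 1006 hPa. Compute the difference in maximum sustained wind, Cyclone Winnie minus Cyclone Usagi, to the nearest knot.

Cyclone Winnie: ΔP = 106; V ≈ 5.9 × 106^0.645 ≈ 119.45 kt.
Cyclone Usagi: ΔP = 89; V ≈ 5.9 × 89^0.645 ≈ 106.71 kt.
Difference ≈ 119.45 − 106.71 = 12.74 → 13 kt.

13 kt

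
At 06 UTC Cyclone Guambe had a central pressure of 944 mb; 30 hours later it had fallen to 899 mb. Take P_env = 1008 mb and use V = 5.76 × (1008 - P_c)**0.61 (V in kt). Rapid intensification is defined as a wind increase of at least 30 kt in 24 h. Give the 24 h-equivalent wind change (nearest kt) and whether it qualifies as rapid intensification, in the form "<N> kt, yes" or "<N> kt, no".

22 kt, no

V₁: ΔP = 64, V ≈ 5.76 × 64^0.61 ≈ 72.81 kt.
V₂: ΔP = 109, V ≈ 5.76 × 109^0.61 ≈ 100.75 kt.
ΔV over 30 h = 27.94 kt → 24 h equivalent = 27.94 × 24/30 ≈ 22.35 kt.
22 kt < 30 kt ⇒ not rapid intensification.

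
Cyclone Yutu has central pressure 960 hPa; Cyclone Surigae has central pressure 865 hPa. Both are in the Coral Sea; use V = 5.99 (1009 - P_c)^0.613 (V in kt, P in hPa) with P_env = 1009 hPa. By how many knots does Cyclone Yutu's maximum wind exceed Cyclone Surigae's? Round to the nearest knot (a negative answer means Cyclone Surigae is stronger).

-61 kt

Cyclone Yutu: ΔP = 49; V ≈ 5.99 × 49^0.613 ≈ 65.09 kt.
Cyclone Surigae: ΔP = 144; V ≈ 5.99 × 144^0.613 ≈ 126.04 kt.
Difference ≈ 65.09 − 126.04 = -60.95 → -61 kt.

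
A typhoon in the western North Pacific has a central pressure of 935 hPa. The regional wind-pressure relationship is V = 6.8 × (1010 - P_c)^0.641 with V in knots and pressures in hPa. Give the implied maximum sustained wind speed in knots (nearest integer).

108 kt

ΔP = 1010 − 935 = 75 hPa.
75^0.641 ≈ 15.919.
V ≈ 6.8 × 15.919 ≈ 108.2 kt.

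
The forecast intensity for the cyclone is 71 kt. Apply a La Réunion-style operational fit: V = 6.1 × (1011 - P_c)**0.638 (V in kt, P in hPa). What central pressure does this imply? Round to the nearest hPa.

964 hPa

ΔP = (V / 6.1)^(1/0.638) = (71/6.1)^1.567.
71/6.1 = 11.639; 11.639^1.567 ≈ 46.85 hPa.
P_c = 1011 − 46.85 = 964.15 ≈ 964 hPa.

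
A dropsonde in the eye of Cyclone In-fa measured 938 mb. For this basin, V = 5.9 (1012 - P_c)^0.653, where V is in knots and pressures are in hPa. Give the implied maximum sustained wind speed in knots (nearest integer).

ΔP = 1012 − 938 = 74 mb.
74^0.653 ≈ 16.619.
V ≈ 5.9 × 16.619 ≈ 98.1 kt.

98 kt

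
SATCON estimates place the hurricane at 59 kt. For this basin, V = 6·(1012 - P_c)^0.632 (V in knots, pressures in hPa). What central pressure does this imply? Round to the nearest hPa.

975 hPa

ΔP = (V / 6)^(1/0.632) = (59/6)^1.582.
59/6 = 9.833; 9.833^1.582 ≈ 37.22 hPa.
P_c = 1012 − 37.22 = 974.78 ≈ 975 hPa.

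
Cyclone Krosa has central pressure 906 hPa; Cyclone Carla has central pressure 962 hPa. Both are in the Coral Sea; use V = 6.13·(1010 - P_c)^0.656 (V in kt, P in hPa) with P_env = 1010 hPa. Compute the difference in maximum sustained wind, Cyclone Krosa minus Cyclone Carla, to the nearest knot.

Cyclone Krosa: ΔP = 104; V ≈ 6.13 × 104^0.656 ≈ 129.01 kt.
Cyclone Carla: ΔP = 48; V ≈ 6.13 × 48^0.656 ≈ 77.69 kt.
Difference ≈ 129.01 − 77.69 = 51.32 → 51 kt.

51 kt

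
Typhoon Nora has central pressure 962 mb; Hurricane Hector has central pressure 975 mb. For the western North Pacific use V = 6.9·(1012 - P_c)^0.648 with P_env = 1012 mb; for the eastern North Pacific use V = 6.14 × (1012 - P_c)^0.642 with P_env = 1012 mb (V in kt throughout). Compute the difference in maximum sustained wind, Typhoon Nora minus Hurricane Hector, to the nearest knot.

25 kt

Typhoon Nora: ΔP = 50; V ≈ 6.9 × 50^0.648 ≈ 87.05 kt.
Hurricane Hector: ΔP = 37; V ≈ 6.14 × 37^0.642 ≈ 62.37 kt.
Difference ≈ 87.05 − 62.37 = 24.68 → 25 kt.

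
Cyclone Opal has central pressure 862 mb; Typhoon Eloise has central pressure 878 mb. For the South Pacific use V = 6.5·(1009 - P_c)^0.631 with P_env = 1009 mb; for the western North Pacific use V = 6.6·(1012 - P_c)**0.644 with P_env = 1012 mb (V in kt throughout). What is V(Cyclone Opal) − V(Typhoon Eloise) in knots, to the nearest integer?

Cyclone Opal: ΔP = 147; V ≈ 6.5 × 147^0.631 ≈ 151.53 kt.
Typhoon Eloise: ΔP = 134; V ≈ 6.6 × 134^0.644 ≈ 154.67 kt.
Difference ≈ 151.53 − 154.67 = -3.14 → -3 kt.

-3 kt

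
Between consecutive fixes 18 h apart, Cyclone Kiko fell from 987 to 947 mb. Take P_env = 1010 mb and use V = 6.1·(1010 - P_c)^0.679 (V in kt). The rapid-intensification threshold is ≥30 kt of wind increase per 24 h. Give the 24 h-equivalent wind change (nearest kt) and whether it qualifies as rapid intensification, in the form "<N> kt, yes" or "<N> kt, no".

67 kt, yes

V₁: ΔP = 23, V ≈ 6.1 × 23^0.679 ≈ 51.28 kt.
V₂: ΔP = 63, V ≈ 6.1 × 63^0.679 ≈ 101.64 kt.
ΔV over 18 h = 50.36 kt → 24 h equivalent = 50.36 × 24/18 ≈ 67.15 kt.
67 kt ≥ 30 kt ⇒ rapid intensification.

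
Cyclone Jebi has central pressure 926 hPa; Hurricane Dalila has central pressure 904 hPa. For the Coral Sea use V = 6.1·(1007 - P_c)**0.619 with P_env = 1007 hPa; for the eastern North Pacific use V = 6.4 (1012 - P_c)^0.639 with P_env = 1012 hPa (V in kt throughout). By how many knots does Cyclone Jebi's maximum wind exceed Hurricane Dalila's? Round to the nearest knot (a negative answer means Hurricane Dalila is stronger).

Cyclone Jebi: ΔP = 81; V ≈ 6.1 × 81^0.619 ≈ 92.62 kt.
Hurricane Dalila: ΔP = 108; V ≈ 6.4 × 108^0.639 ≈ 127.51 kt.
Difference ≈ 92.62 − 127.51 = -34.89 → -35 kt.

-35 kt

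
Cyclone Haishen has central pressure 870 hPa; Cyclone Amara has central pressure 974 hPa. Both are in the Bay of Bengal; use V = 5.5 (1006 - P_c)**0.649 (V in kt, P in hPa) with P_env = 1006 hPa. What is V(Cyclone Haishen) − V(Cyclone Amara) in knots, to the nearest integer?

81 kt

Cyclone Haishen: ΔP = 136; V ≈ 5.5 × 136^0.649 ≈ 133.36 kt.
Cyclone Amara: ΔP = 32; V ≈ 5.5 × 32^0.649 ≈ 52.14 kt.
Difference ≈ 133.36 − 52.14 = 81.22 → 81 kt.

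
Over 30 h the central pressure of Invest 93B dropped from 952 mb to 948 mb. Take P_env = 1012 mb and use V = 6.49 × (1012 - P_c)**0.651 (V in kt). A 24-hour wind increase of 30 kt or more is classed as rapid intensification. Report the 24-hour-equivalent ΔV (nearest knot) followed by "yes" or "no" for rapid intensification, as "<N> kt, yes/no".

3 kt, no

V₁: ΔP = 60, V ≈ 6.49 × 60^0.651 ≈ 93.29 kt.
V₂: ΔP = 64, V ≈ 6.49 × 64^0.651 ≈ 97.29 kt.
ΔV over 30 h = 4.00 kt → 24 h equivalent = 4.00 × 24/30 ≈ 3.20 kt.
3 kt < 30 kt ⇒ not rapid intensification.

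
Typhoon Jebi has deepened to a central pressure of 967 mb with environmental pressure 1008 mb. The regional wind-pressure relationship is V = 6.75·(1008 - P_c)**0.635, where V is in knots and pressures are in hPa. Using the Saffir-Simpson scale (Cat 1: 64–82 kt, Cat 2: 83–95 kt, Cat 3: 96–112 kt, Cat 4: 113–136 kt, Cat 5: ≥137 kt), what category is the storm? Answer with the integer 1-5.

ΔP = 1008 − 967 = 41 mb.
V ≈ 6.75 × 41^0.635 = 6.75 × 10.57 ≈ 71 kt.
71 kt falls in the Category 1 band.

1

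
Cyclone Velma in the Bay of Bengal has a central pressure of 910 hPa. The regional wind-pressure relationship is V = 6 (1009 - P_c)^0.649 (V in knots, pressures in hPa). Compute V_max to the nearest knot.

118 kt

ΔP = 1009 − 910 = 99 hPa.
99^0.649 ≈ 19.732.
V ≈ 6 × 19.732 ≈ 118.4 kt.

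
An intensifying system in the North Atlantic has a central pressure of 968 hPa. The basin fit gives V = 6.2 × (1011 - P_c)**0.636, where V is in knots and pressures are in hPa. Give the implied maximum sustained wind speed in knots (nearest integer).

ΔP = 1011 − 968 = 43 hPa.
43^0.636 ≈ 10.937.
V ≈ 6.2 × 10.937 ≈ 67.8 kt.

68 kt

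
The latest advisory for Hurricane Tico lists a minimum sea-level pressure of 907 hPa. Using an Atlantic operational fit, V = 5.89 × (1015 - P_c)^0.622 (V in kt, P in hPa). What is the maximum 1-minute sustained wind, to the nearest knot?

ΔP = 1015 − 907 = 108 hPa.
108^0.622 ≈ 18.399.
V ≈ 5.89 × 18.399 ≈ 108.4 kt.

108 kt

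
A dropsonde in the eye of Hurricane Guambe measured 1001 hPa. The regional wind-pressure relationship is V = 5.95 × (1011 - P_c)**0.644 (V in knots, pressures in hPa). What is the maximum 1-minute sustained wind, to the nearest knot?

ΔP = 1011 − 1001 = 10 hPa.
10^0.644 ≈ 4.406.
V ≈ 5.95 × 4.406 ≈ 26.2 kt.

26 kt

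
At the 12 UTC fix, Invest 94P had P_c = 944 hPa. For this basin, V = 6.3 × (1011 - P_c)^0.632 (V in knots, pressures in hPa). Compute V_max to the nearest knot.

ΔP = 1011 − 944 = 67 hPa.
67^0.632 ≈ 14.259.
V ≈ 6.3 × 14.259 ≈ 89.8 kt.

90 kt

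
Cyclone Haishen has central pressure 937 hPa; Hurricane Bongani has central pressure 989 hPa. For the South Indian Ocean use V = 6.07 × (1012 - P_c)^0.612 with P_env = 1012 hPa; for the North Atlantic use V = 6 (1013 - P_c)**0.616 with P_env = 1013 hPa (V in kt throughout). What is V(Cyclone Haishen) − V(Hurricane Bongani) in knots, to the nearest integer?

Cyclone Haishen: ΔP = 75; V ≈ 6.07 × 75^0.612 ≈ 85.26 kt.
Hurricane Bongani: ΔP = 24; V ≈ 6 × 24^0.616 ≈ 42.50 kt.
Difference ≈ 85.26 − 42.50 = 42.76 → 43 kt.

43 kt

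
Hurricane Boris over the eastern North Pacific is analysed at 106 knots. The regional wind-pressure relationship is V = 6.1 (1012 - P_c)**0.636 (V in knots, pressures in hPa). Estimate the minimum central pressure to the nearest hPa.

ΔP = (V / 6.1)^(1/0.636) = (106/6.1)^1.572.
106/6.1 = 17.377; 17.377^1.572 ≈ 89.05 hPa.
P_c = 1012 − 89.05 = 922.95 ≈ 923 hPa.

923 hPa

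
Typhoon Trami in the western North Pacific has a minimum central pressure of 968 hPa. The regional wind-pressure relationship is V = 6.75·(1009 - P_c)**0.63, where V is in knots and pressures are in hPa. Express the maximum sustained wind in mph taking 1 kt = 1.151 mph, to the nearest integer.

ΔP = 1009 − 968 = 41 hPa.
V ≈ 6.75 × 41^0.63 = 6.75 × 10.377 ≈ 70.042 kt.
70.042 × 1.151 ≈ 80.62 mph → 81 mph.

81 mph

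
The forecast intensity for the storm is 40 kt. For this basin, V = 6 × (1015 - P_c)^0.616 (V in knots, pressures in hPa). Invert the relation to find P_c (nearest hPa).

ΔP = (V / 6)^(1/0.616) = (40/6)^1.623.
40/6 = 6.667; 6.667^1.623 ≈ 21.75 hPa.
P_c = 1015 − 21.75 = 993.25 ≈ 993 hPa.

993 hPa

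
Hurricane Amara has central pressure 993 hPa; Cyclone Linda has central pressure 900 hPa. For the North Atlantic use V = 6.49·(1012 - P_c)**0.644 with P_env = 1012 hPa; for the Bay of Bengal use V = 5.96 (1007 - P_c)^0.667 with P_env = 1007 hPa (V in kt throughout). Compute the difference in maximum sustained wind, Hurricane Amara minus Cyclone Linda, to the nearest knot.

-91 kt

Hurricane Amara: ΔP = 19; V ≈ 6.49 × 19^0.644 ≈ 43.23 kt.
Cyclone Linda: ΔP = 107; V ≈ 5.96 × 107^0.667 ≈ 134.54 kt.
Difference ≈ 43.23 − 134.54 = -91.31 → -91 kt.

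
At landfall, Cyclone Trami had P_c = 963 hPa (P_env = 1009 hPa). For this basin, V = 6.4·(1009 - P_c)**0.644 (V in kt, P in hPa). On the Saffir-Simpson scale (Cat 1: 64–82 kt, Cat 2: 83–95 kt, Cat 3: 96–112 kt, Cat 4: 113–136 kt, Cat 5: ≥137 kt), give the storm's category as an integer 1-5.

ΔP = 1009 − 963 = 46 hPa.
V ≈ 6.4 × 46^0.644 = 6.4 × 11.77 ≈ 75 kt.
75 kt falls in the Category 1 band.

1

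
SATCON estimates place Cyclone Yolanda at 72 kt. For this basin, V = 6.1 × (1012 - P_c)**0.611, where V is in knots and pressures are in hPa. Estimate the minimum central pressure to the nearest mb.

955 mb

ΔP = (V / 6.1)^(1/0.611) = (72/6.1)^1.637.
72/6.1 = 11.803; 11.803^1.637 ≈ 56.82 mb.
P_c = 1012 − 56.82 = 955.18 ≈ 955 mb.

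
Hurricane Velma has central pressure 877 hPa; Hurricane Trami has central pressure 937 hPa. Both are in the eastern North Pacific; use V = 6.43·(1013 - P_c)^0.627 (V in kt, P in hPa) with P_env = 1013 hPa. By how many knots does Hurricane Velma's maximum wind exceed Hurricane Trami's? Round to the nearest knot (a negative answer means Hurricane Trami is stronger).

43 kt

Hurricane Velma: ΔP = 136; V ≈ 6.43 × 136^0.627 ≈ 139.94 kt.
Hurricane Trami: ΔP = 76; V ≈ 6.43 × 76^0.627 ≈ 97.16 kt.
Difference ≈ 139.94 − 97.16 = 42.78 → 43 kt.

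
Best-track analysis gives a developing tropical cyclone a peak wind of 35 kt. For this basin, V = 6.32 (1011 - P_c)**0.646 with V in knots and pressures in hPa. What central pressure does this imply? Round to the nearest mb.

997 mb

ΔP = (V / 6.32)^(1/0.646) = (35/6.32)^1.548.
35/6.32 = 5.538; 5.538^1.548 ≈ 14.15 mb.
P_c = 1011 − 14.15 = 996.85 ≈ 997 mb.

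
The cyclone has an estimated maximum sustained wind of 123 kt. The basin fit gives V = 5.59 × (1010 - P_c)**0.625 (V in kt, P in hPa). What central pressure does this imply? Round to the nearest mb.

ΔP = (V / 5.59)^(1/0.625) = (123/5.59)^1.600.
123/5.59 = 22.004; 22.004^1.600 ≈ 140.60 mb.
P_c = 1010 − 140.60 = 869.40 ≈ 869 mb.

869 mb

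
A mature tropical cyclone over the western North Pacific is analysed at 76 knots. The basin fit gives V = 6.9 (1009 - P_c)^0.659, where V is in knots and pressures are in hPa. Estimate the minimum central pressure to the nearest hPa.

ΔP = (V / 6.9)^(1/0.659) = (76/6.9)^1.517.
76/6.9 = 11.014; 11.014^1.517 ≈ 38.12 hPa.
P_c = 1009 − 38.12 = 970.88 ≈ 971 hPa.

971 hPa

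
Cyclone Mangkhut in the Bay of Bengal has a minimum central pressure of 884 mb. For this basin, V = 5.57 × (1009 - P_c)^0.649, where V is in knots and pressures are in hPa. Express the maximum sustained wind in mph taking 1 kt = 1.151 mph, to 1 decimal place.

147.2 mph

ΔP = 1009 − 884 = 125 mb.
V ≈ 5.57 × 125^0.649 = 5.57 × 22.956 ≈ 127.864 kt.
127.864 × 1.151 ≈ 147.17 mph → 147.2 mph.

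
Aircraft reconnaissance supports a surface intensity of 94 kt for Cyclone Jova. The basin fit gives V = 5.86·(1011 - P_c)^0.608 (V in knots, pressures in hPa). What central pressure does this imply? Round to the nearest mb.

ΔP = (V / 5.86)^(1/0.608) = (94/5.86)^1.645.
94/5.86 = 16.041; 16.041^1.645 ≈ 96.00 mb.
P_c = 1011 − 96.00 = 915.00 ≈ 915 mb.

915 mb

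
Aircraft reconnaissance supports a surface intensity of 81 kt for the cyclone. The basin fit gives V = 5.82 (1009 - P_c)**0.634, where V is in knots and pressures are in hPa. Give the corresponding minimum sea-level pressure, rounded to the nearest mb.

945 mb

ΔP = (V / 5.82)^(1/0.634) = (81/5.82)^1.577.
81/5.82 = 13.918; 13.918^1.577 ≈ 63.64 mb.
P_c = 1009 − 63.64 = 945.36 ≈ 945 mb.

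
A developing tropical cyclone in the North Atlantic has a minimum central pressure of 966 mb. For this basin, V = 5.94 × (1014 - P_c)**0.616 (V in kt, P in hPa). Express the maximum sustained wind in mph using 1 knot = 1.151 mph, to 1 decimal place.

ΔP = 1014 − 966 = 48 mb.
V ≈ 5.94 × 48^0.616 = 5.94 × 10.855 ≈ 64.481 kt.
64.481 × 1.151 ≈ 74.22 mph → 74.2 mph.

74.2 mph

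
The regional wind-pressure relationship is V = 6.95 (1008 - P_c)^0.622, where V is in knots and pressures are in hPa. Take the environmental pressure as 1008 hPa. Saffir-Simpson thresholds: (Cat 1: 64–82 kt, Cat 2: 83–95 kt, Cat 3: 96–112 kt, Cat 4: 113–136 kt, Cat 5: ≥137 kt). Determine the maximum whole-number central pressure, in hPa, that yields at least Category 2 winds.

954 hPa

Category 2 begins at V = 83 kt.
Required ΔP = (83/6.95)^(1/0.622) = 11.942^1.608 ≈ 53.91 hPa.
P_c ≤ 1008 − 53.91 = 954.09, so the highest integer P_c is 954 hPa.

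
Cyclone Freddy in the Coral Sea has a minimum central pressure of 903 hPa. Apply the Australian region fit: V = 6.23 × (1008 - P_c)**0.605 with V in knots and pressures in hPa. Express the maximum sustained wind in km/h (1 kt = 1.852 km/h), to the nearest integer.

193 km/h

ΔP = 1008 − 903 = 105 hPa.
V ≈ 6.23 × 105^0.605 = 6.23 × 16.704 ≈ 104.066 kt.
104.066 × 1.852 ≈ 192.73 km/h → 193 km/h.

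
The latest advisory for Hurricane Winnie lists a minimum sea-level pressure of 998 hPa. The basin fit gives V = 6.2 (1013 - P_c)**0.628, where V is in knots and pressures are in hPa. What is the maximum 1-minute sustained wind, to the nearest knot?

34 kt

ΔP = 1013 − 998 = 15 hPa.
15^0.628 ≈ 5.478.
V ≈ 6.2 × 5.478 ≈ 34.0 kt.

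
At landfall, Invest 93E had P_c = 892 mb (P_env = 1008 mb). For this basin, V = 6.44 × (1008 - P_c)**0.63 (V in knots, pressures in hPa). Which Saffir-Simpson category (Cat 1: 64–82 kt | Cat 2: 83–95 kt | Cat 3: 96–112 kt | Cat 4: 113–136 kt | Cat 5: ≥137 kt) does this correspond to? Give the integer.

ΔP = 1008 − 892 = 116 mb.
V ≈ 6.44 × 116^0.63 = 6.44 × 19.98 ≈ 129 kt.
129 kt falls in the Category 4 band.

4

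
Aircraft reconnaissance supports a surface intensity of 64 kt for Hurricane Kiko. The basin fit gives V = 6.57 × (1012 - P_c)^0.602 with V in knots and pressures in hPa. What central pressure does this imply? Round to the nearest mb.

ΔP = (V / 6.57)^(1/0.602) = (64/6.57)^1.661.
64/6.57 = 9.741; 9.741^1.661 ≈ 43.87 mb.
P_c = 1012 − 43.87 = 968.13 ≈ 968 mb.

968 mb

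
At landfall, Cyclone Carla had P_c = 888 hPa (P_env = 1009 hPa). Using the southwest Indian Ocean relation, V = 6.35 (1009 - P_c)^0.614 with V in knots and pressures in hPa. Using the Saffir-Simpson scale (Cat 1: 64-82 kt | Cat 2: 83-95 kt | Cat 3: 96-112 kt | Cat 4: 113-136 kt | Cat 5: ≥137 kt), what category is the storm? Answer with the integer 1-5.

ΔP = 1009 − 888 = 121 hPa.
V ≈ 6.35 × 121^0.614 = 6.35 × 19.00 ≈ 121 kt.
121 kt falls in the Category 4 band.

4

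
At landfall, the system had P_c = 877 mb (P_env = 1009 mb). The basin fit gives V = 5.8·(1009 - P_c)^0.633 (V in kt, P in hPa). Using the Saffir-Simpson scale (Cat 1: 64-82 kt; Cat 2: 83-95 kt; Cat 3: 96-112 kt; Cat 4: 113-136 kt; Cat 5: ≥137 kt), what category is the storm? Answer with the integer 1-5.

ΔP = 1009 − 877 = 132 mb.
V ≈ 5.8 × 132^0.633 = 5.8 × 21.99 ≈ 128 kt.
128 kt falls in the Category 4 band.

4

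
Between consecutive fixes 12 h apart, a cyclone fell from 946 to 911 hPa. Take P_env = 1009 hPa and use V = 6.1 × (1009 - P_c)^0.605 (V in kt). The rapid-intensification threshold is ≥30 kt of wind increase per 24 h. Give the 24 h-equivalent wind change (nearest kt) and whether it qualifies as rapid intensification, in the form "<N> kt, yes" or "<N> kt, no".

46 kt, yes

V₁: ΔP = 63, V ≈ 6.1 × 63^0.605 ≈ 74.81 kt.
V₂: ΔP = 98, V ≈ 6.1 × 98^0.605 ≈ 97.73 kt.
ΔV over 12 h = 22.92 kt → 24 h equivalent = 22.92 × 24/12 ≈ 45.84 kt.
46 kt ≥ 30 kt ⇒ rapid intensification.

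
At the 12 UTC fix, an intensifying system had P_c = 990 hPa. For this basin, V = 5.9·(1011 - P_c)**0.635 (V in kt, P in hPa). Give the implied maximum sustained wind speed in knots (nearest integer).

ΔP = 1011 − 990 = 21 hPa.
21^0.635 ≈ 6.912.
V ≈ 5.9 × 6.912 ≈ 40.8 kt.

41 kt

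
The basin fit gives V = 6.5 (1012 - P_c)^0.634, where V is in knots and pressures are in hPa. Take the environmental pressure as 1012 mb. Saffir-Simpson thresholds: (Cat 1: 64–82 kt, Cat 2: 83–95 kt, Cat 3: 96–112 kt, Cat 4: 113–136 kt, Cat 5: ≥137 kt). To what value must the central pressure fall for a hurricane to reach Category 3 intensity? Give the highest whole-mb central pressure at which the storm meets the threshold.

Category 3 begins at V = 96 kt.
Required ΔP = (96/6.5)^(1/0.634) = 14.769^1.577 ≈ 69.89 mb.
P_c ≤ 1012 − 69.89 = 942.11, so the highest integer P_c is 942 mb.

942 mb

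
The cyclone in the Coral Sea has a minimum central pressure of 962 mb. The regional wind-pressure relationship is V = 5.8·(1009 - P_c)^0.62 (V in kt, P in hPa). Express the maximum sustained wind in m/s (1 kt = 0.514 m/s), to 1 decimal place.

ΔP = 1009 − 962 = 47 mb.
V ≈ 5.8 × 47^0.62 = 5.8 × 10.882 ≈ 63.114 kt.
63.114 × 0.514 ≈ 32.44 m/s → 32.4 m/s.

32.4 m/s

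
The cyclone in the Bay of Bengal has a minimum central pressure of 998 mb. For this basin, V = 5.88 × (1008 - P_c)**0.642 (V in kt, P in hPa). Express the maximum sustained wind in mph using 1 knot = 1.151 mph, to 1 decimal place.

29.7 mph

ΔP = 1008 − 998 = 10 mb.
V ≈ 5.88 × 10^0.642 = 5.88 × 4.385 ≈ 25.786 kt.
25.786 × 1.151 ≈ 29.68 mph → 29.7 mph.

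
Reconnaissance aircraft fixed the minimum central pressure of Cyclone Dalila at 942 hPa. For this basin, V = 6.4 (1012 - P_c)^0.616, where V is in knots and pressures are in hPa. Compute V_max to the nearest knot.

ΔP = 1012 − 942 = 70 hPa.
70^0.616 ≈ 13.696.
V ≈ 6.4 × 13.696 ≈ 87.7 kt.

88 kt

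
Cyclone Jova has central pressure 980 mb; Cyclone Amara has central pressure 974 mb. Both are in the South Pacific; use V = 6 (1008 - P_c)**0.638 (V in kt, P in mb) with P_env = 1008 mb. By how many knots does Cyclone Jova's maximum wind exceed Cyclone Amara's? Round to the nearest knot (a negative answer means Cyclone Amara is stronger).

-7 kt

Cyclone Jova: ΔP = 28; V ≈ 6 × 28^0.638 ≈ 50.28 kt.
Cyclone Amara: ΔP = 34; V ≈ 6 × 34^0.638 ≈ 56.92 kt.
Difference ≈ 50.28 − 56.92 = -6.64 → -7 kt.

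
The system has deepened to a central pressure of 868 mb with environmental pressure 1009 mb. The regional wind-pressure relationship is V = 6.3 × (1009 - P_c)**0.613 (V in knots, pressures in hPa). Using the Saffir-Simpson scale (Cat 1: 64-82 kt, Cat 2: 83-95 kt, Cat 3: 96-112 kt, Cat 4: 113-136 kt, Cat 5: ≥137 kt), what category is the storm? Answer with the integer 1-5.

ΔP = 1009 − 868 = 141 mb.
V ≈ 6.3 × 141^0.613 = 6.3 × 20.77 ≈ 131 kt.
131 kt falls in the Category 4 band.

4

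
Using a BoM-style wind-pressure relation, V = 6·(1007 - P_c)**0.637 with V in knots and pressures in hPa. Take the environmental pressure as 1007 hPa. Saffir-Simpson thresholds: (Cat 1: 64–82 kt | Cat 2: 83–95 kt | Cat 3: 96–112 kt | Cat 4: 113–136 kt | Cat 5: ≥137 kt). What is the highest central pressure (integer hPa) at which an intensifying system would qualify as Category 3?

Category 3 begins at V = 96 kt.
Required ΔP = (96/6)^(1/0.637) = 16.000^1.570 ≈ 77.68 hPa.
P_c ≤ 1007 − 77.68 = 929.32, so the highest integer P_c is 929 hPa.

929 hPa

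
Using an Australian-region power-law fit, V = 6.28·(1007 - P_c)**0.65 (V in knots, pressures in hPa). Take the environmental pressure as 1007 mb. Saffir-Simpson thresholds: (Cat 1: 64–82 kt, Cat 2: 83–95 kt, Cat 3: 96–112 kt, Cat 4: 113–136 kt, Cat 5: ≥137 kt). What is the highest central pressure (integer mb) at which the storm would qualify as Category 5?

Category 5 begins at V = 137 kt.
Required ΔP = (137/6.28)^(1/0.65) = 21.815^1.538 ≈ 114.72 mb.
P_c ≤ 1007 − 114.72 = 892.28, so the highest integer P_c is 892 mb.

892 mb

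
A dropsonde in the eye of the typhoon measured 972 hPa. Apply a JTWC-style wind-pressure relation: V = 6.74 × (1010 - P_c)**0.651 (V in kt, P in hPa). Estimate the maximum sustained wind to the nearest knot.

ΔP = 1010 − 972 = 38 hPa.
38^0.651 ≈ 10.677.
V ≈ 6.74 × 10.677 ≈ 72.0 kt.

72 kt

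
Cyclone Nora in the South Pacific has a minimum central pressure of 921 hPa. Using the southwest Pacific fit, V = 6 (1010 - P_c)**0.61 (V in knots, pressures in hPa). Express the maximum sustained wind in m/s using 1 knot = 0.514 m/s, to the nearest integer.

48 m/s

ΔP = 1010 − 921 = 89 hPa.
V ≈ 6 × 89^0.61 = 6 × 15.457 ≈ 92.743 kt.
92.743 × 0.514 ≈ 47.67 m/s → 48 m/s.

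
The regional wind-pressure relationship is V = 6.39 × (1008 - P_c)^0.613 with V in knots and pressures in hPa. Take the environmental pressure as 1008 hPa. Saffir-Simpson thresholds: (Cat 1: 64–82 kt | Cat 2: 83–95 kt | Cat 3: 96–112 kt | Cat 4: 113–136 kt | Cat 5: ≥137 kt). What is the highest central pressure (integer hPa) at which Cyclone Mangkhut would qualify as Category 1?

Category 1 begins at V = 64 kt.
Required ΔP = (64/6.39)^(1/0.613) = 10.016^1.631 ≈ 42.90 hPa.
P_c ≤ 1008 − 42.90 = 965.10, so the highest integer P_c is 965 hPa.

965 hPa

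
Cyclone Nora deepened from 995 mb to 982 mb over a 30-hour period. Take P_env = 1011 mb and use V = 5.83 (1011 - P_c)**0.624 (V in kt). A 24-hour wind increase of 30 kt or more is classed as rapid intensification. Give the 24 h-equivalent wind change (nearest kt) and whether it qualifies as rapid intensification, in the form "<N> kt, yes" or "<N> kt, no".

12 kt, no

V₁: ΔP = 16, V ≈ 5.83 × 16^0.624 ≈ 32.89 kt.
V₂: ΔP = 29, V ≈ 5.83 × 29^0.624 ≈ 47.67 kt.
ΔV over 30 h = 14.78 kt → 24 h equivalent = 14.78 × 24/30 ≈ 11.82 kt.
12 kt < 30 kt ⇒ not rapid intensification.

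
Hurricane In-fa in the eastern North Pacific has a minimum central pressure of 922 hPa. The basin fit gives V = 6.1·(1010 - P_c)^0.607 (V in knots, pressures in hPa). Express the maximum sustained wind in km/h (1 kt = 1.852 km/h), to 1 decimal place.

ΔP = 1010 − 922 = 88 hPa.
V ≈ 6.1 × 88^0.607 = 6.1 × 15.146 ≈ 92.391 kt.
92.391 × 1.852 ≈ 171.11 km/h → 171.1 km/h.

171.1 km/h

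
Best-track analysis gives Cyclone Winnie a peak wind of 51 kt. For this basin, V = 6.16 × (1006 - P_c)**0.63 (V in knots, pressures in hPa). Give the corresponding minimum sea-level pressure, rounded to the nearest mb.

ΔP = (V / 6.16)^(1/0.63) = (51/6.16)^1.587.
51/6.16 = 8.279; 8.279^1.587 ≈ 28.65 mb.
P_c = 1006 − 28.65 = 977.35 ≈ 977 mb.

977 mb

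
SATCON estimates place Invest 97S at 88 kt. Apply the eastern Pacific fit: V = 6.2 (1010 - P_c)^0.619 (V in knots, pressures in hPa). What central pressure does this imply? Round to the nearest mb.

ΔP = (V / 6.2)^(1/0.619) = (88/6.2)^1.616.
88/6.2 = 14.194; 14.194^1.616 ≈ 72.65 mb.
P_c = 1010 − 72.65 = 937.35 ≈ 937 mb.

937 mb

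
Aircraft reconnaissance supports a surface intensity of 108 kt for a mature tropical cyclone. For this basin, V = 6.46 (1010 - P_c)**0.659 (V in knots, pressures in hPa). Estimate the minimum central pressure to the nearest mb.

ΔP = (V / 6.46)^(1/0.659) = (108/6.46)^1.517.
108/6.46 = 16.718; 16.718^1.517 ≈ 71.80 mb.
P_c = 1010 − 71.80 = 938.20 ≈ 938 mb.

938 mb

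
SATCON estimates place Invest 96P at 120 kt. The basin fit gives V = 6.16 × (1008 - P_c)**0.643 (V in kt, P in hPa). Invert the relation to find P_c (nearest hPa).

907 hPa

ΔP = (V / 6.16)^(1/0.643) = (120/6.16)^1.555.
120/6.16 = 19.481; 19.481^1.555 ≈ 101.30 hPa.
P_c = 1008 − 101.30 = 906.70 ≈ 907 hPa.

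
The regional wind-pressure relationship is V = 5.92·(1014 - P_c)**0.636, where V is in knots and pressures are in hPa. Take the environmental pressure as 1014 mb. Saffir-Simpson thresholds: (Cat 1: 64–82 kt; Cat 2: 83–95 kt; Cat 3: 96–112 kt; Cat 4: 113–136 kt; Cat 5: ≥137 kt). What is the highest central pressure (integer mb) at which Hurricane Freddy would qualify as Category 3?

Category 3 begins at V = 96 kt.
Required ΔP = (96/5.92)^(1/0.636) = 16.216^1.572 ≈ 79.88 mb.
P_c ≤ 1014 − 79.88 = 934.12, so the highest integer P_c is 934 mb.

934 mb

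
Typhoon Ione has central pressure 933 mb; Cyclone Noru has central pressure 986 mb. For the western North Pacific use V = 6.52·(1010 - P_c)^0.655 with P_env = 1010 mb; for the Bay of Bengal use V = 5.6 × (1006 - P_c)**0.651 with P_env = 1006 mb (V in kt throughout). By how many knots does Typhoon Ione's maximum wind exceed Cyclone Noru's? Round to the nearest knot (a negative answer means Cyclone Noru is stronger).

73 kt

Typhoon Ione: ΔP = 77; V ≈ 6.52 × 77^0.655 ≈ 112.18 kt.
Cyclone Noru: ΔP = 20; V ≈ 5.6 × 20^0.651 ≈ 39.37 kt.
Difference ≈ 112.18 − 39.37 = 72.81 → 73 kt.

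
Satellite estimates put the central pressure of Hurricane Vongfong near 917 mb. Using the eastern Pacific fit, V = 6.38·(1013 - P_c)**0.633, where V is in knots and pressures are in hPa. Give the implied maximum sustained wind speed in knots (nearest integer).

ΔP = 1013 − 917 = 96 mb.
96^0.633 ≈ 17.980.
V ≈ 6.38 × 17.980 ≈ 114.7 kt.

115 kt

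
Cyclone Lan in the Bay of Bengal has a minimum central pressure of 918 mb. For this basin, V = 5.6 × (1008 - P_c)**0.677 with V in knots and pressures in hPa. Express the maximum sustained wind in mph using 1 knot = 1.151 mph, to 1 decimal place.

ΔP = 1008 − 918 = 90 mb.
V ≈ 5.6 × 90^0.677 = 5.6 × 21.039 ≈ 117.818 kt.
117.818 × 1.151 ≈ 135.61 mph → 135.6 mph.

135.6 mph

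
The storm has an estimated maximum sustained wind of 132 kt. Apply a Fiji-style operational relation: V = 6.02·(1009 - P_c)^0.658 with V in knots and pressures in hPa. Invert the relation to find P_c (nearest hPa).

900 hPa

ΔP = (V / 6.02)^(1/0.658) = (132/6.02)^1.520.
132/6.02 = 21.927; 21.927^1.520 ≈ 109.13 hPa.
P_c = 1009 − 109.13 = 899.87 ≈ 900 hPa.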